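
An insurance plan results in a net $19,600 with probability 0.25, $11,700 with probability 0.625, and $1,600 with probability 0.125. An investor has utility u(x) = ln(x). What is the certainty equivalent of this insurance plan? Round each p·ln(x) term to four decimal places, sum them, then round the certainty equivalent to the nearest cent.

E[u] = 0.25·ln(19600) + 0.625·ln(11700) + 0.125·ln(1600) = 2.4708 + 5.8546 + 0.9222 = 9.2476
CE = e^9.2476 ≈ 10379.62

$10,379.62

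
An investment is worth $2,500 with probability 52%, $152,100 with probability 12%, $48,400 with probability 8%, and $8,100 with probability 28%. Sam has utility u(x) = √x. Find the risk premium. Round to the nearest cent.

E[u] = 0.52·√2500 + 0.12·√152100 + 0.08·√48400 + 0.28·√8100 = 0.52·50 + 0.12·390 + 0.08·220 + 0.28·90 = 115.6
CE = (115.6)² = 13363.36
Risk premium = EV − CE = 25692 − 13363.36 = 12328.64

$12,328.64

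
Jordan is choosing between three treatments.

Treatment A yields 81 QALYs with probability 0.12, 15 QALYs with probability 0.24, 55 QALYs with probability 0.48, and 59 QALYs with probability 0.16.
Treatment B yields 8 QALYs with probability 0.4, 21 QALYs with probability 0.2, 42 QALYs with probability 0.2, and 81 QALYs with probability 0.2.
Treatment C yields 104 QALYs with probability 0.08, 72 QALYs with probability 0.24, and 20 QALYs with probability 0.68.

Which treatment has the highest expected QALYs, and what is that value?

Treatment A (49.16 QALYs)

Treatment A = 0.12 × 81 + 0.24 × 15 + 0.48 × 55 + 0.16 × 59 = 9.72 + 3.6 + 26.4 + 9.44 = 49.16
Treatment B = 0.4 × 8 + 0.2 × 21 + 0.2 × 42 + 0.2 × 81 = 3.2 + 4.2 + 8.4 + 16.2 = 32
Treatment C = 0.08 × 104 + 0.24 × 72 + 0.68 × 20 = 8.32 + 17.28 + 13.6 = 39.2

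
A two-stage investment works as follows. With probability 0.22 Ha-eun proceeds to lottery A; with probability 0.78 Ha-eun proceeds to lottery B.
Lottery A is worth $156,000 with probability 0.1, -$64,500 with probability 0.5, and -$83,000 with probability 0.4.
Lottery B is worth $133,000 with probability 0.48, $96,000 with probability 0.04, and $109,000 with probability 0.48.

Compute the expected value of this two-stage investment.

EV(A) = 0.1 × 156000 + 0.5 × (-64500) + 0.4 × (-83000) = 15600 − 32250 − 33200 = -49850
EV(B) = 0.48 × 133000 + 0.04 × 96000 + 0.48 × 109000 = 63840 + 3840 + 52320 = 120000
Overall = 0.22 × (-49850) + 0.78 × 120000 = -10967 + 93600 = 82633

$82,633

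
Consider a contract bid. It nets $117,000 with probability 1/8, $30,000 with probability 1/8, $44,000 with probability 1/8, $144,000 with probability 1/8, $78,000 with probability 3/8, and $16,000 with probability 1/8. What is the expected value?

$73,125

EV = 1/8 × 117000 + 1/8 × 30000 + 1/8 × 44000 + 1/8 × 144000 + 3/8 × 78000 + 1/8 × 16000 = 14625 + 3750 + 5500 + 18000 + 29250 + 2000 = 73125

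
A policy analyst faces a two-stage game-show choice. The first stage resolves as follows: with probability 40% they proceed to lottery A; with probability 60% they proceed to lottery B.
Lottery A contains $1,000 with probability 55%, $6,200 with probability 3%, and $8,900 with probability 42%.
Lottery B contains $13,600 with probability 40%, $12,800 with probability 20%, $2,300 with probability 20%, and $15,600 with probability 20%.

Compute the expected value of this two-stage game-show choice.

$8,737.60

EV(A) = 0.55 × 1000 + 0.03 × 6200 + 0.42 × 8900 = 550 + 186 + 3738 = 4474
EV(B) = 0.4 × 13600 + 0.2 × 12800 + 0.2 × 2300 + 0.2 × 15600 = 5440 + 2560 + 460 + 3120 = 11580
Overall = 0.4 × 4474 + 0.6 × 11580 = 1789.6 + 6948 = 8737.6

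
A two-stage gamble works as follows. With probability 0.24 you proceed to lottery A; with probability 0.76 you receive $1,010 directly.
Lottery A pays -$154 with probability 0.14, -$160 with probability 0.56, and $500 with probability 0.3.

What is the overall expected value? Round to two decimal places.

EV(A) = 0.14 × (-154) + 0.56 × (-160) + 0.3 × 500 = -21.56 − 89.6 + 150 = 38.84
Branch B: 1010 (certain)
Overall = 0.24 × 38.84 + 0.76 × 1010 = 9.3216 + 767.6 = 776.9216

$776.92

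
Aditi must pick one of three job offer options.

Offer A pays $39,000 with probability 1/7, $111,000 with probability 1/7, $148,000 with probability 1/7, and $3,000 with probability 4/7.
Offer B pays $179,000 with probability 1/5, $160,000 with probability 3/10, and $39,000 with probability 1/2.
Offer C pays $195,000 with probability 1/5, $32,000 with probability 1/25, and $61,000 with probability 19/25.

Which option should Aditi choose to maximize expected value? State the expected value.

Offer A = 1/7 × 39000 + 1/7 × 111000 + 1/7 × 148000 + 4/7 × 3000 = 5571.4286 + 15857.1429 + 21142.8571 + 1714.2857 = 44285.7143
Offer B = 1/5 × 179000 + 3/10 × 160000 + 1/2 × 39000 = 35800 + 48000 + 19500 = 103300
Offer C = 1/5 × 195000 + 1/25 × 32000 + 19/25 × 61000 = 39000 + 1280 + 46360 = 86640

Offer B ($103,300)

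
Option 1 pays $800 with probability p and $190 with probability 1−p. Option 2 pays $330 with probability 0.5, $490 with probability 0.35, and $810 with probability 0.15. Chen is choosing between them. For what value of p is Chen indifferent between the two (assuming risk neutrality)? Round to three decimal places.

p = 0.439

EV(Option 2) = 0.5 × 330 + 0.35 × 490 + 0.15 × 810 = 165 + 171.5 + 121.5 = 458
p·800 + (1−p)·190 = 458
610p + 190 = 458
p = (458 − 190) / 610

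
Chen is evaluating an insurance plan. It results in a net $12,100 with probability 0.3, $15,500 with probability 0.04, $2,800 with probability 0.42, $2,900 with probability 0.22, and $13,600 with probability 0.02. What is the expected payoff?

$6,336

EV = 0.3 × 12100 + 0.04 × 15500 + 0.42 × 2800 + 0.22 × 2900 + 0.02 × 13600 = 3630 + 620 + 1176 + 638 + 272 = 6336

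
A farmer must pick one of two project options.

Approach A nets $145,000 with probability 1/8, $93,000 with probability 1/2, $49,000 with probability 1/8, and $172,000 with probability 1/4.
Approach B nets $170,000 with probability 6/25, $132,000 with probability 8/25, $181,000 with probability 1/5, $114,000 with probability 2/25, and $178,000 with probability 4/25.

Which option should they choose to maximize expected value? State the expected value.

Approach A = 1/8 × 145000 + 1/2 × 93000 + 1/8 × 49000 + 1/4 × 172000 = 18125 + 46500 + 6125 + 43000 = 113750
Approach B = 6/25 × 170000 + 8/25 × 132000 + 1/5 × 181000 + 2/25 × 114000 + 4/25 × 178000 = 40800 + 42240 + 36200 + 9120 + 28480 = 156840

Approach B ($156,840)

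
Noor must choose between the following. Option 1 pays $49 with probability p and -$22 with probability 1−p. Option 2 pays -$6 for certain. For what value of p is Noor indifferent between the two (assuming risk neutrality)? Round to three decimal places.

p = 0.225

p·49 + (1−p)·(-22) = -6
71p − 22 = -6
p = (-6 + 22) / 71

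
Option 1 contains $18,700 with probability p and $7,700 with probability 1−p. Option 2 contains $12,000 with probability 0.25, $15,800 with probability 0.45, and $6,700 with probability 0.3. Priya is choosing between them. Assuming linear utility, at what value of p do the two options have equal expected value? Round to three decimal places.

EV(Option 2) = 0.25 × 12000 + 0.45 × 15800 + 0.3 × 6700 = 3000 + 7110 + 2010 = 12120
p·18700 + (1−p)·7700 = 12120
11000p + 7700 = 12120
p = (12120 − 7700) / 11000

p = 0.402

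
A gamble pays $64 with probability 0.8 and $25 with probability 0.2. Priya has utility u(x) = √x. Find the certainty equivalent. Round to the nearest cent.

E[u] = 0.8·√64 + 0.2·√25 = 0.8·8 + 0.2·5 = 7.4
CE = (7.4)² = 54.76

$54.76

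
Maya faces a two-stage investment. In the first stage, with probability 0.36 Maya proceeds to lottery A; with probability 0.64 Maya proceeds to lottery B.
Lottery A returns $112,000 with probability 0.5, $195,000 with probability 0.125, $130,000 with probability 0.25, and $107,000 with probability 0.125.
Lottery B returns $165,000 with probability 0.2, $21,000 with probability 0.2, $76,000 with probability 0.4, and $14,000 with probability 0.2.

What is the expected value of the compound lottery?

EV(A) = 0.5 × 112000 + 0.125 × 195000 + 0.25 × 130000 + 0.125 × 107000 = 56000 + 24375 + 32500 + 13375 = 126250
EV(B) = 0.2 × 165000 + 0.2 × 21000 + 0.4 × 76000 + 0.2 × 14000 = 33000 + 4200 + 30400 + 2800 = 70400
Overall = 0.36 × 126250 + 0.64 × 70400 = 45450 + 45056 = 90506

$90,506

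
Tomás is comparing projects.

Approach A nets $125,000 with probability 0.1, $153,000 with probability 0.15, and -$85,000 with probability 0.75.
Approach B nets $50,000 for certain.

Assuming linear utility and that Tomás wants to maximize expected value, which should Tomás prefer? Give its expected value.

Approach B ($50,000)

Approach A = 0.1 × 125000 + 0.15 × 153000 + 0.75 × (-85000) = 12500 + 22950 − 63750 = -28300
Approach B: 50000 (certain)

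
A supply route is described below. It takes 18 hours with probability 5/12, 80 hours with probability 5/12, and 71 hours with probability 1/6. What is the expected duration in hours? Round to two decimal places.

52.67 hours

EV = 5/12 × 18 + 5/12 × 80 + 1/6 × 71 = 7.5 + 33.3333 + 11.8333 = 52.6667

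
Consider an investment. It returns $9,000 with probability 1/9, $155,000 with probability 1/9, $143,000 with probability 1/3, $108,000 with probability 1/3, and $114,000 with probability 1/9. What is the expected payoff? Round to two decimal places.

EV = 1/9 × 9000 + 1/9 × 155000 + 1/3 × 143000 + 1/3 × 108000 + 1/9 × 114000 = 1000 + 17222.2222 + 47666.6667 + 36000 + 12666.6667 = 114555.5556

$114,555.56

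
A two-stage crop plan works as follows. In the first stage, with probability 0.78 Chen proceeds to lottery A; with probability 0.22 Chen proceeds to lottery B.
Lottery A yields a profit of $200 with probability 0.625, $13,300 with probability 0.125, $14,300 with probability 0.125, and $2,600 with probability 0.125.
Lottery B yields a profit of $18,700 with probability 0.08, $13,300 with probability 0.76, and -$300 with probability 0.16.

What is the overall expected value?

EV(A) = 0.625 × 200 + 0.125 × 13300 + 0.125 × 14300 + 0.125 × 2600 = 125 + 1662.5 + 1787.5 + 325 = 3900
EV(B) = 0.08 × 18700 + 0.76 × 13300 + 0.16 × (-300) = 1496 + 10108 − 48 = 11556
Overall = 0.78 × 3900 + 0.22 × 11556 = 3042 + 2542.32 = 5584.32

$5,584.32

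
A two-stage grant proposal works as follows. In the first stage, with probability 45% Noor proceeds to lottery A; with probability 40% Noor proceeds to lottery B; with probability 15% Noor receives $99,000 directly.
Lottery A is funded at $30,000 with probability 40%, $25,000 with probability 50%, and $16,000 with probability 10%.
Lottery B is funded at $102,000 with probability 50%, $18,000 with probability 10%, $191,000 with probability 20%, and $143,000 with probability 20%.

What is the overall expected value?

EV(A) = 0.4 × 30000 + 0.5 × 25000 + 0.1 × 16000 = 12000 + 12500 + 1600 = 26100
EV(B) = 0.5 × 102000 + 0.1 × 18000 + 0.2 × 191000 + 0.2 × 143000 = 51000 + 1800 + 38200 + 28600 = 119600
Branch C: 99000 (certain)
Overall = 0.45 × 26100 + 0.4 × 119600 + 0.15 × 99000 = 11745 + 47840 + 14850 = 74435

$74,435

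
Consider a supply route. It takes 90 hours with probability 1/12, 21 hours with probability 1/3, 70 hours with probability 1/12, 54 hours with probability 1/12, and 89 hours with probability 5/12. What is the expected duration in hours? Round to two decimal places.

61.92 hours

EV = 1/12 × 90 + 1/3 × 21 + 1/12 × 70 + 1/12 × 54 + 5/12 × 89 = 7.5 + 7 + 5.8333 + 4.5 + 37.0833 = 61.9167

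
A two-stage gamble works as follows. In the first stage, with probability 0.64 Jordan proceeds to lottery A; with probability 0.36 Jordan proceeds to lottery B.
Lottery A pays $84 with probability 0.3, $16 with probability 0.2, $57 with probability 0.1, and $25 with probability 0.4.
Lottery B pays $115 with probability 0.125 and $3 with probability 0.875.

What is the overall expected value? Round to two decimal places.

EV(A) = 0.3 × 84 + 0.2 × 16 + 0.1 × 57 + 0.4 × 25 = 25.2 + 3.2 + 5.7 + 10 = 44.1
EV(B) = 0.125 × 115 + 0.875 × 3 = 14.375 + 2.625 = 17
Overall = 0.64 × 44.1 + 0.36 × 17 = 28.224 + 6.12 = 34.344

$34.34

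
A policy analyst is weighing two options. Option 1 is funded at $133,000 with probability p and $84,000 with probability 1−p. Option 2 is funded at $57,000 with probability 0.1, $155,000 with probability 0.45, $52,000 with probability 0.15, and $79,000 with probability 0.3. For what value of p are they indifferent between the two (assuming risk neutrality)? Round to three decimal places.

EV(Option 2) = 0.1 × 57000 + 0.45 × 155000 + 0.15 × 52000 + 0.3 × 79000 = 5700 + 69750 + 7800 + 23700 = 106950
p·133000 + (1−p)·84000 = 106950
49000p + 84000 = 106950
p = (106950 − 84000) / 49000

p = 0.468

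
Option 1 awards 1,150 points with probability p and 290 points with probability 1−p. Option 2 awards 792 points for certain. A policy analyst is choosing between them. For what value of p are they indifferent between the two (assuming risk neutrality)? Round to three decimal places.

p = 0.584

p·1150 + (1−p)·290 = 792
860p + 290 = 792
p = (792 − 290) / 860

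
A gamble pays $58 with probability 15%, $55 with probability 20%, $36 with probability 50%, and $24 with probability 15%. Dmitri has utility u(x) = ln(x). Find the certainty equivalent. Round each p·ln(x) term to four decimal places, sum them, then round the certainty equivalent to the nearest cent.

$39.61

E[u] = 0.15·ln(58) + 0.2·ln(55) + 0.5·ln(36) + 0.15·ln(24) = 0.6091 + 0.8015 + 1.7918 + 0.4767 = 3.6791
CE = e^3.6791 ≈ 39.61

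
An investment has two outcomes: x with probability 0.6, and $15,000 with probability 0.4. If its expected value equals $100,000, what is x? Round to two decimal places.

0.6·x + 0.4·15000 = 100000
0.6·x = 100000 − 6000 = 94000
x = 94000 / 0.6 = 156666.6667

x = $156,666.67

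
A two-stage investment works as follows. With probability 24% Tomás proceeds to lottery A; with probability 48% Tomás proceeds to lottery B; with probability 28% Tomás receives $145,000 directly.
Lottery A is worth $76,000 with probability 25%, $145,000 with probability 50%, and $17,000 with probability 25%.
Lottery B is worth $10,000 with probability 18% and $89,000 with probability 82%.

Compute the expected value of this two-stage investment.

EV(A) = 0.25 × 76000 + 0.5 × 145000 + 0.25 × 17000 = 19000 + 72500 + 4250 = 95750
EV(B) = 0.18 × 10000 + 0.82 × 89000 = 1800 + 72980 = 74780
Branch C: 145000 (certain)
Overall = 0.24 × 95750 + 0.48 × 74780 + 0.28 × 145000 = 22980 + 35894.4 + 40600 = 99474.4

$99,474.40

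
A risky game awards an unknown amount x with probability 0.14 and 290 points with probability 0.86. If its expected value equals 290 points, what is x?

0.14·x + 0.86·290 = 290
0.14·x = 290 − 249.4 = 40.6
x = 40.6 / 0.14 = 290

x = 290 points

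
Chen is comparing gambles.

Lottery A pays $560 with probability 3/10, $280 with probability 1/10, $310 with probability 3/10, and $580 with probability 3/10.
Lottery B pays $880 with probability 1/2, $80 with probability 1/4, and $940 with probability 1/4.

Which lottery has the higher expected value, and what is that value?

Lottery B ($695)

Lottery A = 3/10 × 560 + 1/10 × 280 + 3/10 × 310 + 3/10 × 580 = 168 + 28 + 93 + 174 = 463
Lottery B = 1/2 × 880 + 1/4 × 80 + 1/4 × 940 = 440 + 20 + 235 = 695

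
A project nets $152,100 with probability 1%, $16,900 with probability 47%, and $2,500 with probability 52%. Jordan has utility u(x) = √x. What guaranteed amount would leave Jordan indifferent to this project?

E[u] = 0.01·√152100 + 0.47·√16900 + 0.52·√2500 = 0.01·390 + 0.47·130 + 0.52·50 = 91
CE = (91)² = 8281

$8,281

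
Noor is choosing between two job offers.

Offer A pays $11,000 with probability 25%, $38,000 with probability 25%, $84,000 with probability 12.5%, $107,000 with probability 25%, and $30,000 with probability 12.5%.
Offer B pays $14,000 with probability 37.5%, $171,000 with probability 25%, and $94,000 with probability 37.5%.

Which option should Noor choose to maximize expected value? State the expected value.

Offer B ($83,250)

Offer A = 0.25 × 11000 + 0.25 × 38000 + 0.125 × 84000 + 0.25 × 107000 + 0.125 × 30000 = 2750 + 9500 + 10500 + 26750 + 3750 = 53250
Offer B = 0.375 × 14000 + 0.25 × 171000 + 0.375 × 94000 = 5250 + 42750 + 35250 = 83250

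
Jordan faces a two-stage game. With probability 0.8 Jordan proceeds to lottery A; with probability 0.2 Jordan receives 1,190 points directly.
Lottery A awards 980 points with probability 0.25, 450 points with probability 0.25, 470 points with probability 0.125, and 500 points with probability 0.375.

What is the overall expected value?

721 points

EV(A) = 0.25 × 980 + 0.25 × 450 + 0.125 × 470 + 0.375 × 500 = 245 + 112.5 + 58.75 + 187.5 = 603.75
Branch B: 1190 (certain)
Overall = 0.8 × 603.75 + 0.2 × 1190 = 483 + 238 = 721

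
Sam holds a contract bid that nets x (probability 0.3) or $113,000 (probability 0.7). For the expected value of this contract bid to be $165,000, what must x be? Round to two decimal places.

0.3·x + 0.7·113000 = 165000
0.3·x = 165000 − 79100 = 85900
x = 85900 / 0.3 = 286333.3333

x = $286,333.33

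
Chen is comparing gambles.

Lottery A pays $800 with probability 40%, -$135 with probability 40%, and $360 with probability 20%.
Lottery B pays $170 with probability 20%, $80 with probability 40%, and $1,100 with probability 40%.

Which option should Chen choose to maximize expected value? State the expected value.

Lottery A = 0.4 × 800 + 0.4 × (-135) + 0.2 × 360 = 320 − 54 + 72 = 338
Lottery B = 0.2 × 170 + 0.4 × 80 + 0.4 × 1100 = 34 + 32 + 440 = 506

Lottery B ($506)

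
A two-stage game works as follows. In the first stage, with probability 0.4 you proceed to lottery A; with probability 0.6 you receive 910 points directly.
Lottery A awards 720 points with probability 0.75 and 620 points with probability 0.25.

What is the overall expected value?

EV(A) = 0.75 × 720 + 0.25 × 620 = 540 + 155 = 695
Branch B: 910 (certain)
Overall = 0.4 × 695 + 0.6 × 910 = 278 + 546 = 824

824 points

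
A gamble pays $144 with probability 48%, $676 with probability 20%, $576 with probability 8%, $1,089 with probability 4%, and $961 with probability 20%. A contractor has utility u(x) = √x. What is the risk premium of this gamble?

$70

E[u] = 0.48·√144 + 0.2·√676 + 0.08·√576 + 0.04·√1089 + 0.2·√961 = 0.48·12 + 0.2·26 + 0.08·24 + 0.04·33 + 0.2·31 = 20.4
CE = (20.4)² = 416.16
Risk premium = EV − CE = 486.16 − 416.16 = 70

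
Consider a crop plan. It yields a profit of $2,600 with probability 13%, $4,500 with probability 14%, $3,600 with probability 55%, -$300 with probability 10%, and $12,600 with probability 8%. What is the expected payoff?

EV = 0.13 × 2600 + 0.14 × 4500 + 0.55 × 3600 + 0.1 × (-300) + 0.08 × 12600 = 338 + 630 + 1980 − 30 + 1008 = 3926

$3,926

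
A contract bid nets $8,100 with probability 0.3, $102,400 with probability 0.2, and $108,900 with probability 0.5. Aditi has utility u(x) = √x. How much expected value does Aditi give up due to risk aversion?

E[u] = 0.3·√8100 + 0.2·√102400 + 0.5·√108900 = 0.3·90 + 0.2·320 + 0.5·330 = 256
CE = (256)² = 65536
Risk premium = EV − CE = 77360 − 65536 = 11824

$11,824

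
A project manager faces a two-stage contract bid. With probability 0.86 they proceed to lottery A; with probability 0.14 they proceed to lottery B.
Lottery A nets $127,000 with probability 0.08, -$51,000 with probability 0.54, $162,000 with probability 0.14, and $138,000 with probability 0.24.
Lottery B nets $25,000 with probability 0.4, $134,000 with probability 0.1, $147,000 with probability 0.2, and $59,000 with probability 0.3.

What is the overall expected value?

$42,911.20

EV(A) = 0.08 × 127000 + 0.54 × (-51000) + 0.14 × 162000 + 0.24 × 138000 = 10160 − 27540 + 22680 + 33120 = 38420
EV(B) = 0.4 × 25000 + 0.1 × 134000 + 0.2 × 147000 + 0.3 × 59000 = 10000 + 13400 + 29400 + 17700 = 70500
Overall = 0.86 × 38420 + 0.14 × 70500 = 33041.2 + 9870 = 42911.2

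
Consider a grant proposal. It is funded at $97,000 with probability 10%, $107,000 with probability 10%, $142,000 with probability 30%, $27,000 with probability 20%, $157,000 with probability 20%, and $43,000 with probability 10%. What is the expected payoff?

EV = 0.1 × 97000 + 0.1 × 107000 + 0.3 × 142000 + 0.2 × 27000 + 0.2 × 157000 + 0.1 × 43000 = 9700 + 10700 + 42600 + 5400 + 31400 + 4300 = 104100

$104,100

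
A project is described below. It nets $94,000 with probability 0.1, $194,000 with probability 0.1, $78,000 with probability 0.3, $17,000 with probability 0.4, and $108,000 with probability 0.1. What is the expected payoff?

$69,800

EV = 0.1 × 94000 + 0.1 × 194000 + 0.3 × 78000 + 0.4 × 17000 + 0.1 × 108000 = 9400 + 19400 + 23400 + 6800 + 10800 = 69800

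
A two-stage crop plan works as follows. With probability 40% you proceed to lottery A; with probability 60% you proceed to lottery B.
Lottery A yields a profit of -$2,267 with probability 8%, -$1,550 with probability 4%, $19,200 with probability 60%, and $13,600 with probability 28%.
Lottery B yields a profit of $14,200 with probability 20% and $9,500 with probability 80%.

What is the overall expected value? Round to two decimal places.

$12,297.86

EV(A) = 0.08 × (-2267) + 0.04 × (-1550) + 0.6 × 19200 + 0.28 × 13600 = -181.36 − 62 + 11520 + 3808 = 15084.64
EV(B) = 0.2 × 14200 + 0.8 × 9500 = 2840 + 7600 = 10440
Overall = 0.4 × 15084.64 + 0.6 × 10440 = 6033.856 + 6264 = 12297.856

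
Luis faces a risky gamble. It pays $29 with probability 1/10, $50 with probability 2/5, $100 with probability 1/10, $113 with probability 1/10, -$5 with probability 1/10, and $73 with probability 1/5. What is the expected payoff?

$58.30

EV = 1/10 × 29 + 2/5 × 50 + 1/10 × 100 + 1/10 × 113 + 1/10 × (-5) + 1/5 × 73 = 2.9 + 20 + 10 + 11.3 − 0.5 + 14.6 = 58.3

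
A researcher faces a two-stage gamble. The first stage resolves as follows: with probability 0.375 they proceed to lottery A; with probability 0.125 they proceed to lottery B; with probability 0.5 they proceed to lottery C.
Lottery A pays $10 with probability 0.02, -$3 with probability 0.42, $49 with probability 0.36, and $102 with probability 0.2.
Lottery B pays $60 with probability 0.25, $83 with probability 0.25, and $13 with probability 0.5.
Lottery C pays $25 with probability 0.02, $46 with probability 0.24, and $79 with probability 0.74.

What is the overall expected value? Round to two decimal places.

EV(A) = 0.02 × 10 + 0.42 × (-3) + 0.36 × 49 + 0.2 × 102 = 0.2 − 1.26 + 17.64 + 20.4 = 36.98
EV(B) = 0.25 × 60 + 0.25 × 83 + 0.5 × 13 = 15 + 20.75 + 6.5 = 42.25
EV(C) = 0.02 × 25 + 0.24 × 46 + 0.74 × 79 = 0.5 + 11.04 + 58.46 = 70
Overall = 0.375 × 36.98 + 0.125 × 42.25 + 0.5 × 70 = 13.8675 + 5.28125 + 35 = 54.14875

$54.15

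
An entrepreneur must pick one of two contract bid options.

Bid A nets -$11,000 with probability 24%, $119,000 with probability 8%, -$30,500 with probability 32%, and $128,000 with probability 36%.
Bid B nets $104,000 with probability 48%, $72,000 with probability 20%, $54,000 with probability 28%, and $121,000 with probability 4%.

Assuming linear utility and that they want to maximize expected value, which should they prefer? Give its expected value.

Bid B ($84,280)

Bid A = 0.24 × (-11000) + 0.08 × 119000 + 0.32 × (-30500) + 0.36 × 128000 = -2640 + 9520 − 9760 + 46080 = 43200
Bid B = 0.48 × 104000 + 0.2 × 72000 + 0.28 × 54000 + 0.04 × 121000 = 49920 + 14400 + 15120 + 4840 = 84280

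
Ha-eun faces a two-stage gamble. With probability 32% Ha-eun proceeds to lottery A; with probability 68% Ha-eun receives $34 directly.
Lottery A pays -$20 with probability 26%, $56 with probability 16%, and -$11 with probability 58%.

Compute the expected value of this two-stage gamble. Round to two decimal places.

EV(A) = 0.26 × (-20) + 0.16 × 56 + 0.58 × (-11) = -5.2 + 8.96 − 6.38 = -2.62
Branch B: 34 (certain)
Overall = 0.32 × (-2.62) + 0.68 × 34 = -0.8384 + 23.12 = 22.2816

$22.28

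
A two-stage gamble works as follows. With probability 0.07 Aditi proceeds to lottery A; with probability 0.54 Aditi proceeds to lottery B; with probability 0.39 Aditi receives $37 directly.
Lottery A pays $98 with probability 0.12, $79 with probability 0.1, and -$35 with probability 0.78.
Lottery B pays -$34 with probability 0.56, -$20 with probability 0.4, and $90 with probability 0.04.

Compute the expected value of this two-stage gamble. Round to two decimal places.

$1.24

EV(A) = 0.12 × 98 + 0.1 × 79 + 0.78 × (-35) = 11.76 + 7.9 − 27.3 = -7.64
EV(B) = 0.56 × (-34) + 0.4 × (-20) + 0.04 × 90 = -19.04 − 8 + 3.6 = -23.44
Branch C: 37 (certain)
Overall = 0.07 × (-7.64) + 0.54 × (-23.44) + 0.39 × 37 = -0.5348 − 12.6576 + 14.43 = 1.2376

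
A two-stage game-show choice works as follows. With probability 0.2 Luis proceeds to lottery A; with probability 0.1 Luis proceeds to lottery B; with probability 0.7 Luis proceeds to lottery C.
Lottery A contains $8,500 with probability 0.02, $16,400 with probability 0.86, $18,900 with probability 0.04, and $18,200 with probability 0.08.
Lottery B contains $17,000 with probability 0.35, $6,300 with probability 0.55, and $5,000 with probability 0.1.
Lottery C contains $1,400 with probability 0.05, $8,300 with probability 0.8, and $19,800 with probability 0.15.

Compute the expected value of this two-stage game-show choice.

$11,064.70

EV(A) = 0.02 × 8500 + 0.86 × 16400 + 0.04 × 18900 + 0.08 × 18200 = 170 + 14104 + 756 + 1456 = 16486
EV(B) = 0.35 × 17000 + 0.55 × 6300 + 0.1 × 5000 = 5950 + 3465 + 500 = 9915
EV(C) = 0.05 × 1400 + 0.8 × 8300 + 0.15 × 19800 = 70 + 6640 + 2970 = 9680
Overall = 0.2 × 16486 + 0.1 × 9915 + 0.7 × 9680 = 3297.2 + 991.5 + 6776 = 11064.7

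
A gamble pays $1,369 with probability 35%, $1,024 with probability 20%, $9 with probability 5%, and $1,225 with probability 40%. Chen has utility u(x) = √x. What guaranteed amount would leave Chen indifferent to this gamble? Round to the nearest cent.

E[u] = 0.35·√1369 + 0.2·√1024 + 0.05·√9 + 0.4·√1225 = 0.35·37 + 0.2·32 + 0.05·3 + 0.4·35 = 33.5
CE = (33.5)² = 1122.25

$1,122.25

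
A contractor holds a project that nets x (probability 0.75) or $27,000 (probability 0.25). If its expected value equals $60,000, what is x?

x = $71,000

0.75·x + 0.25·27000 = 60000
0.75·x = 60000 − 6750 = 53250
x = 53250 / 0.75 = 71000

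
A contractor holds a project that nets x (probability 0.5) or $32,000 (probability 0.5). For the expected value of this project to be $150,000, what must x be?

x = $268,000

0.5·x + 0.5·32000 = 150000
0.5·x = 150000 − 16000 = 134000
x = 134000 / 0.5 = 268000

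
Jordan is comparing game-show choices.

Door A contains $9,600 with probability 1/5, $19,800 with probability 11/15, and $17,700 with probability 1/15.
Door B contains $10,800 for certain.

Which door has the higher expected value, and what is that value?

Door A = 1/5 × 9600 + 11/15 × 19800 + 1/15 × 17700 = 1920 + 14520 + 1180 = 17620
Door B: 10800 (certain)

Door A ($17,620)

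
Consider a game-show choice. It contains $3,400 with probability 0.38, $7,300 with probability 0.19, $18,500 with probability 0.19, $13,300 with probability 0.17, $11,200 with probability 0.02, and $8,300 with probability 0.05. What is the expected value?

EV = 0.38 × 3400 + 0.19 × 7300 + 0.19 × 18500 + 0.17 × 13300 + 0.02 × 11200 + 0.05 × 8300 = 1292 + 1387 + 3515 + 2261 + 224 + 415 = 9094

$9,094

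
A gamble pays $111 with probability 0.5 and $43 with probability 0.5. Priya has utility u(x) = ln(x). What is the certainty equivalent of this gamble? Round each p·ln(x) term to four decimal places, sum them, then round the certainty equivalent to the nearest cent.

E[u] = 0.5·ln(111) + 0.5·ln(43) = 2.3548 + 1.8806 = 4.2354
CE = e^4.2354 ≈ 69.09

$69.09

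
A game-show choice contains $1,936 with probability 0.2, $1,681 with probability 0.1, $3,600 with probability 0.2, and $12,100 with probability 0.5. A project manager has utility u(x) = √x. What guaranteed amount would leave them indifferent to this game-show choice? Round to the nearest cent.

E[u] = 0.2·√1936 + 0.1·√1681 + 0.2·√3600 + 0.5·√12100 = 0.2·44 + 0.1·41 + 0.2·60 + 0.5·110 = 79.9
CE = (79.9)² = 6384.01

$6,384.01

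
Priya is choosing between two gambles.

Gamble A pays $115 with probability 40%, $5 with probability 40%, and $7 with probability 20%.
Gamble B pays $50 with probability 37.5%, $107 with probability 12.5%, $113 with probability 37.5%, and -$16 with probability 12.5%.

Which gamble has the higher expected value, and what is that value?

Gamble A = 0.4 × 115 + 0.4 × 5 + 0.2 × 7 = 46 + 2 + 1.4 = 49.4
Gamble B = 0.375 × 50 + 0.125 × 107 + 0.375 × 113 + 0.125 × (-16) = 18.75 + 13.375 + 42.375 − 2 = 72.5

Gamble B ($72.50)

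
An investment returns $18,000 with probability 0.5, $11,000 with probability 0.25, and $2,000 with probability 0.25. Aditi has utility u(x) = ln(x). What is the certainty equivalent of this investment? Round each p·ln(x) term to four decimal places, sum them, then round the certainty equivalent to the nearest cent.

$9,188.43

E[u] = 0.5·ln(18000) + 0.25·ln(11000) + 0.25·ln(2000) = 4.8991 + 2.3264 + 1.9002 = 9.1257
CE = e^9.1257 ≈ 9188.43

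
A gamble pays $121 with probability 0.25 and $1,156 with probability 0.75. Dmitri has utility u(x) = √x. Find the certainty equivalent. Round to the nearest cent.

E[u] = 0.25·√121 + 0.75·√1156 = 0.25·11 + 0.75·34 = 28.25
CE = (28.25)² = 798.0625

$798.06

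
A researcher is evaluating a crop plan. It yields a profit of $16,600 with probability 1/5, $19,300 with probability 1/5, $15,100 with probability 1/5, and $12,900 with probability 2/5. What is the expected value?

EV = 1/5 × 16600 + 1/5 × 19300 + 1/5 × 15100 + 2/5 × 12900 = 3320 + 3860 + 3020 + 5160 = 15360

$15,360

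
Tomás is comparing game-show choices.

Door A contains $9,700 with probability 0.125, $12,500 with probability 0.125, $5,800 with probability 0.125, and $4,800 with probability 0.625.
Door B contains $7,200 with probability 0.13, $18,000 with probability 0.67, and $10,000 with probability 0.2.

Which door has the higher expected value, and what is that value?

Door B ($14,996)

Door A = 0.125 × 9700 + 0.125 × 12500 + 0.125 × 5800 + 0.625 × 4800 = 1212.5 + 1562.5 + 725 + 3000 = 6500
Door B = 0.13 × 7200 + 0.67 × 18000 + 0.2 × 10000 = 936 + 12060 + 2000 = 14996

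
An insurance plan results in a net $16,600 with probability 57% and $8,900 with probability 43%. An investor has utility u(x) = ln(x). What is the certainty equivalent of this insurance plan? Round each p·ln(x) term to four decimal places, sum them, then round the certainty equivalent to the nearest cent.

$12,696.73

E[u] = 0.57·ln(16600) + 0.43·ln(8900) = 5.5388 + 3.9103 = 9.4491
CE = e^9.4491 ≈ 12696.73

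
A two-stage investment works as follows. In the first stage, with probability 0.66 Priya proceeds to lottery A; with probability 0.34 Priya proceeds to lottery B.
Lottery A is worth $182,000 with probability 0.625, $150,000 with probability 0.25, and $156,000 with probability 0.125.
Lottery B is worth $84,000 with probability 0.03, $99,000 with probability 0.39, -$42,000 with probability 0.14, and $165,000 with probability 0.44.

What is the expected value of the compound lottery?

EV(A) = 0.625 × 182000 + 0.25 × 150000 + 0.125 × 156000 = 113750 + 37500 + 19500 = 170750
EV(B) = 0.03 × 84000 + 0.39 × 99000 + 0.14 × (-42000) + 0.44 × 165000 = 2520 + 38610 − 5880 + 72600 = 107850
Overall = 0.66 × 170750 + 0.34 × 107850 = 112695 + 36669 = 149364

$149,364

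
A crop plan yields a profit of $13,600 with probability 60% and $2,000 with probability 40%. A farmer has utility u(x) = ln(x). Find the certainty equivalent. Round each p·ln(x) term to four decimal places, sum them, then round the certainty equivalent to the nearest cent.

E[u] = 0.6·ln(13600) + 0.4·ln(2000) = 5.7107 + 3.0404 = 8.7511
CE = e^8.7511 ≈ 6317.63

$6,317.63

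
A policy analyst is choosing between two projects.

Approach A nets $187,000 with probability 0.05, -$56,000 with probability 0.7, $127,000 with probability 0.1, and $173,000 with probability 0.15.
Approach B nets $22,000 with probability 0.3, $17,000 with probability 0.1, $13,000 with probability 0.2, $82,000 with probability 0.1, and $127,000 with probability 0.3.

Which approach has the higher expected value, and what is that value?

Approach B ($57,200)

Approach A = 0.05 × 187000 + 0.7 × (-56000) + 0.1 × 127000 + 0.15 × 173000 = 9350 − 39200 + 12700 + 25950 = 8800
Approach B = 0.3 × 22000 + 0.1 × 17000 + 0.2 × 13000 + 0.1 × 82000 + 0.3 × 127000 = 6600 + 1700 + 2600 + 8200 + 38100 = 57200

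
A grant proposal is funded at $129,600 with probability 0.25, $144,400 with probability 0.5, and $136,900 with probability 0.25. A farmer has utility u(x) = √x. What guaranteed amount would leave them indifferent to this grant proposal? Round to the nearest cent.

E[u] = 0.25·√129600 + 0.5·√144400 + 0.25·√136900 = 0.25·360 + 0.5·380 + 0.25·370 = 372.5
CE = (372.5)² = 138756.25

$138,756.25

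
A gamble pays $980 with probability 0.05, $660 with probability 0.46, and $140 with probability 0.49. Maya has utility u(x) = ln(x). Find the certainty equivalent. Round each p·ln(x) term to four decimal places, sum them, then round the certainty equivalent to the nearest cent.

$314.88

E[u] = 0.05·ln(980) + 0.46·ln(660) + 0.49·ln(140) = 0.3444 + 2.9864 + 2.4214 = 5.7522
CE = e^5.7522 ≈ 314.88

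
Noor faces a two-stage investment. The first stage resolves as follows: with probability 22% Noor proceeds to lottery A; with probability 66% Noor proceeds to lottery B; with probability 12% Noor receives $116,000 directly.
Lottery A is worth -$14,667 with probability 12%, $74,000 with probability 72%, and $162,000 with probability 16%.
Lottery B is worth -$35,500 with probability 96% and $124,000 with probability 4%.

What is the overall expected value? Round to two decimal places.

EV(A) = 0.12 × (-14667) + 0.72 × 74000 + 0.16 × 162000 = -1760.04 + 53280 + 25920 = 77439.96
EV(B) = 0.96 × (-35500) + 0.04 × 124000 = -34080 + 4960 = -29120
Branch C: 116000 (certain)
Overall = 0.22 × 77439.96 + 0.66 × (-29120) + 0.12 × 116000 = 17036.7912 − 19219.2 + 13920 = 11737.5912

$11,737.59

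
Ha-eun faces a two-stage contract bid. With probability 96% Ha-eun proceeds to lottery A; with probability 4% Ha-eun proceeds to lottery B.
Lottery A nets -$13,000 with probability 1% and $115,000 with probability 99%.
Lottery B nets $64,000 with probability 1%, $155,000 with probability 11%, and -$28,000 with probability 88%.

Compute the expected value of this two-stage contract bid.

$108,893.20

EV(A) = 0.01 × (-13000) + 0.99 × 115000 = -130 + 113850 = 113720
EV(B) = 0.01 × 64000 + 0.11 × 155000 + 0.88 × (-28000) = 640 + 17050 − 24640 = -6950
Overall = 0.96 × 113720 + 0.04 × (-6950) = 109171.2 − 278 = 108893.2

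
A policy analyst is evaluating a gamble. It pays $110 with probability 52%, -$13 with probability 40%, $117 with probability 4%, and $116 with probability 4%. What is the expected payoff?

$61.32

EV = 0.52 × 110 + 0.4 × (-13) + 0.04 × 117 + 0.04 × 116 = 57.2 − 5.2 + 4.68 + 4.64 = 61.32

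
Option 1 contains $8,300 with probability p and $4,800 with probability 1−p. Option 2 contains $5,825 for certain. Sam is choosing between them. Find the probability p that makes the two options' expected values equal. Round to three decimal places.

p·8300 + (1−p)·4800 = 5825
3500p + 4800 = 5825
p = (5825 − 4800) / 3500

p = 0.293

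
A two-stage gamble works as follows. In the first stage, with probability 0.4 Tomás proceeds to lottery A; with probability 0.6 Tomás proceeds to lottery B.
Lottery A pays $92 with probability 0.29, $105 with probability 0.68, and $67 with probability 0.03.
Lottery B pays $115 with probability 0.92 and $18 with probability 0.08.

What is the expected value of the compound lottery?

$104.38

EV(A) = 0.29 × 92 + 0.68 × 105 + 0.03 × 67 = 26.68 + 71.4 + 2.01 = 100.09
EV(B) = 0.92 × 115 + 0.08 × 18 = 105.8 + 1.44 = 107.24
Overall = 0.4 × 100.09 + 0.6 × 107.24 = 40.036 + 64.344 = 104.38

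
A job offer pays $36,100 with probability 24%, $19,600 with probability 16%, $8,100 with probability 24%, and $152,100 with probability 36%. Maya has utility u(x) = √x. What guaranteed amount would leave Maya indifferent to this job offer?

$52,900

E[u] = 0.24·√36100 + 0.16·√19600 + 0.24·√8100 + 0.36·√152100 = 0.24·190 + 0.16·140 + 0.24·90 + 0.36·390 = 230
CE = (230)² = 52900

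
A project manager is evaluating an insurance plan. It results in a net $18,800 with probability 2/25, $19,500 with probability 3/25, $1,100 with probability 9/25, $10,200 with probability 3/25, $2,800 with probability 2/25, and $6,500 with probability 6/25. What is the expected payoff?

EV = 2/25 × 18800 + 3/25 × 19500 + 9/25 × 1100 + 3/25 × 10200 + 2/25 × 2800 + 6/25 × 6500 = 1504 + 2340 + 396 + 1224 + 224 + 1560 = 7248

$7,248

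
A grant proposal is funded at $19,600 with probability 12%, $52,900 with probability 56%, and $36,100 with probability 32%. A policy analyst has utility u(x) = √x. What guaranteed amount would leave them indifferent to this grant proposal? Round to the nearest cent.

E[u] = 0.12·√19600 + 0.56·√52900 + 0.32·√36100 = 0.12·140 + 0.56·230 + 0.32·190 = 206.4
CE = (206.4)² = 42600.96

$42,600.96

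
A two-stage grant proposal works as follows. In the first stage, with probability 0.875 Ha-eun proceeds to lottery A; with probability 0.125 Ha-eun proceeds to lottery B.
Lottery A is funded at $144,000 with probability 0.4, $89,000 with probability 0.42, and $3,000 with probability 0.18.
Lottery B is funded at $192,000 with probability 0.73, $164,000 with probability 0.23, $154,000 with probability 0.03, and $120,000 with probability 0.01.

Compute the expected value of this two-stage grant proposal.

$106,542.50

EV(A) = 0.4 × 144000 + 0.42 × 89000 + 0.18 × 3000 = 57600 + 37380 + 540 = 95520
EV(B) = 0.73 × 192000 + 0.23 × 164000 + 0.03 × 154000 + 0.01 × 120000 = 140160 + 37720 + 4620 + 1200 = 183700
Overall = 0.875 × 95520 + 0.125 × 183700 = 83580 + 22962.5 = 106542.5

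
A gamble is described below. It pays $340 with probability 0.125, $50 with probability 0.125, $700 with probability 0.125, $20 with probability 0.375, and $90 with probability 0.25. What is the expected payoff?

EV = 0.125 × 340 + 0.125 × 50 + 0.125 × 700 + 0.375 × 20 + 0.25 × 90 = 42.5 + 6.25 + 87.5 + 7.5 + 22.5 = 166.25

$166.25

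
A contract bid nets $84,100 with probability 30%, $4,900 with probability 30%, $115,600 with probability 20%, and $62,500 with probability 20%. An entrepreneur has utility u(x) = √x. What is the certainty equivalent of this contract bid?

E[u] = 0.3·√84100 + 0.3·√4900 + 0.2·√115600 + 0.2·√62500 = 0.3·290 + 0.3·70 + 0.2·340 + 0.2·250 = 226
CE = (226)² = 51076

$51,076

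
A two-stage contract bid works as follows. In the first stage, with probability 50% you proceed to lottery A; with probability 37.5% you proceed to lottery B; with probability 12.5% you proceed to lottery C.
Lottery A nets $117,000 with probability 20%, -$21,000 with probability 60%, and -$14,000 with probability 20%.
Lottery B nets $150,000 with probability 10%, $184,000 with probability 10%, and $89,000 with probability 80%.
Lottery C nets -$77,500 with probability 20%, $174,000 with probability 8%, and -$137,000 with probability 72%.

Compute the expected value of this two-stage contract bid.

EV(A) = 0.2 × 117000 + 0.6 × (-21000) + 0.2 × (-14000) = 23400 − 12600 − 2800 = 8000
EV(B) = 0.1 × 150000 + 0.1 × 184000 + 0.8 × 89000 = 15000 + 18400 + 71200 = 104600
EV(C) = 0.2 × (-77500) + 0.08 × 174000 + 0.72 × (-137000) = -15500 + 13920 − 98640 = -100220
Overall = 0.5 × 8000 + 0.375 × 104600 + 0.125 × (-100220) = 4000 + 39225 − 12527.5 = 30697.5

$30,697.50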